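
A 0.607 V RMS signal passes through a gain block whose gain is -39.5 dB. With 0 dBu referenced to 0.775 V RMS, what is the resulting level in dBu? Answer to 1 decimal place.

-41.6 dBu

Input level: 20·log₁₀(0.607/0.775) = -2.12 dBu.
Output: -2.12 − 39.5 = -41.6 dBu.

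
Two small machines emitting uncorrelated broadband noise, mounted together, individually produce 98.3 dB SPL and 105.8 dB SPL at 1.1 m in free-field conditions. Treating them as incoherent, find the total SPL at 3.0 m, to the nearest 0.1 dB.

97.8 dB SPL

Combined at 1.1 m: 10·log₁₀(10^(98.3/10)+10^(105.8/10)) = 106.51 dB SPL.
Then apply −20·log₁₀(3.0/1.1) = -8.71 dB → 97.8 dB SPL.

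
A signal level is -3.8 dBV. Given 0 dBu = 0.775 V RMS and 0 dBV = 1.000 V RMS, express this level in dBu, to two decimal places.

The offset between the scales is 20·log₁₀(0.775/1.000) = −2.214 dB.
So dBu = -3.8 + 2.214 = -1.59 dBu.

-1.59 dBu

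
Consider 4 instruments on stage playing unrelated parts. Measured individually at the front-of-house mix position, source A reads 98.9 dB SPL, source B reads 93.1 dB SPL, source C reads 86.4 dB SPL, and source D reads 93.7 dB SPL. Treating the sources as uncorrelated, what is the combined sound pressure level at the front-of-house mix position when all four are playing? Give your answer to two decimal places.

Uncorrelated sources add in intensity (power), not in dB.
L_total = 10·log₁₀(10^(98.9/10) + 10^(93.1/10) + 10^(86.4/10) + 10^(93.7/10)) = 10·log₁₀(12585000000) = 101.00 dB SPL.

101.00 dB SPL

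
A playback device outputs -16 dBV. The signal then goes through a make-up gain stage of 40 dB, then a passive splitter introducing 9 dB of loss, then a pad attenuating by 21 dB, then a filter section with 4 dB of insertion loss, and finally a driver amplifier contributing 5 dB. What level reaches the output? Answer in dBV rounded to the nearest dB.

-5 dBV

Gain stages sum in dB:
-16 + 40 − 9 − 21 − 4 + 5 = -5 dBV.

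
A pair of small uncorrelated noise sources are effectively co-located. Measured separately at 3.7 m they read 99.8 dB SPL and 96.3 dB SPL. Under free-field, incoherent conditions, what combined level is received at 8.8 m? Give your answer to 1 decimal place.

93.9 dB SPL

Combined at 3.7 m: 10·log₁₀(10^(99.8/10)+10^(96.3/10)) = 101.40 dB SPL.
Then apply −20·log₁₀(8.8/3.7) = -7.53 dB → 93.9 dB SPL.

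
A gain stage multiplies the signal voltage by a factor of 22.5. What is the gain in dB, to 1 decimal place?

For a voltage ratio, dB = 20·log₁₀(V₂/V₁).
20·log₁₀(22.5) = 27.0 dB.

27.0 dB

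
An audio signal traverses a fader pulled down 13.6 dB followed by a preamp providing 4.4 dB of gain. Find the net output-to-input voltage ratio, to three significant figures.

Net gain = (−13.6) + 4.4 = -9.2 dB.
Voltage ratio = 10^(-9.2/20) = 0.347.

0.347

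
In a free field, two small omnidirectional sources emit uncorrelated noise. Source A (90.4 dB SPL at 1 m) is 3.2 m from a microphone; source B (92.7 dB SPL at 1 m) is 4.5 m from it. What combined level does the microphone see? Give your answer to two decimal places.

82.99 dB SPL

At the listener: L_A = 90.4 − 20·log₁₀(3.2) = 80.297 dB; L_B = 92.7 − 20·log₁₀(4.5) = 79.636 dB.
Combined: 10·log₁₀(10^(80.297/10)+10^(79.636/10)) = 82.99 dB SPL.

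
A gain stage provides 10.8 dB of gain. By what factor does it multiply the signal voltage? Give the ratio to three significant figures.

3.47

Voltage ratio = 10^(dB/20).
10^(10.8/20) = 10^(0.5400) = 3.47.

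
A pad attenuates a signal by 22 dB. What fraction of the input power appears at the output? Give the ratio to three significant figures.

Power ratio = 10^(dB/10).
10^(-22/10) = 10^(-2.200) = 0.00631.

0.00631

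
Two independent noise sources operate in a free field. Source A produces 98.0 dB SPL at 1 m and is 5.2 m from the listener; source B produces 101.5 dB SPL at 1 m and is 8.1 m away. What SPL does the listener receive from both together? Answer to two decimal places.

86.52 dB SPL

At the listener: L_A = 98.0 − 20·log₁₀(5.2) = 83.680 dB; L_B = 101.5 − 20·log₁₀(8.1) = 83.330 dB.
Combined: 10·log₁₀(10^(83.680/10)+10^(83.330/10)) = 86.52 dB SPL.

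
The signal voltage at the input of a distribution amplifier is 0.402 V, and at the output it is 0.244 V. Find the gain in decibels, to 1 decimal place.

Voltage is an amplitude quantity, so gain = 20·log₁₀(V_out/V_in).
20·log₁₀(0.244/0.402) = 20·log₁₀(0.6070) = -4.3 dB.

-4.3 dB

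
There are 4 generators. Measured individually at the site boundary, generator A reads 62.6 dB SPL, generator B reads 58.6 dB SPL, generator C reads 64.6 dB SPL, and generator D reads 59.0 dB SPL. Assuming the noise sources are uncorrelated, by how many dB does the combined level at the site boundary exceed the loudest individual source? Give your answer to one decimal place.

Uncorrelated sources add in intensity (power), not in dB.
L_total = 10·log₁₀(10^(62.6/10) + 10^(58.6/10) + 10^(64.6/10) + 10^(59.0/10)) = 67.94 dB SPL.
Excess over the loudest (64.6 dB): 67.94 − 64.6 = 3.3 dB.

3.3 dB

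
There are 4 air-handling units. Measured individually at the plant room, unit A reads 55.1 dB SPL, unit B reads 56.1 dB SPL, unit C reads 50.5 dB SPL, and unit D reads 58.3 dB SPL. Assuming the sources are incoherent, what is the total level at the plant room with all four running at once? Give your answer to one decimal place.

Uncorrelated sources add in intensity (power), not in dB.
L_total = 10·log₁₀(10^(55.1/10) + 10^(56.1/10) + 10^(50.5/10) + 10^(58.3/10)) = 10·log₁₀(1519000) = 61.8 dB SPL.

61.8 dB SPL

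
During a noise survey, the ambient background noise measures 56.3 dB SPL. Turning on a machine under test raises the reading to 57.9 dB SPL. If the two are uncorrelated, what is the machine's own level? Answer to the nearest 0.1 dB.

52.8 dB SPL

Background correction is a power subtraction:
L_src = 10·log₁₀(10^(57.9/10) − 10^(56.3/10)) = 10·log₁₀(190000) = 52.8 dB SPL.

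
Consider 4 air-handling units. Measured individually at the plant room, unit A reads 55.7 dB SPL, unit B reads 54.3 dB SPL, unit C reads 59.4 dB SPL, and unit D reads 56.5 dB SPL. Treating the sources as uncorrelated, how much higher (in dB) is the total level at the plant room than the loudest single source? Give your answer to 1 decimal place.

Uncorrelated sources add in intensity (power), not in dB.
L_total = 10·log₁₀(10^(55.7/10) + 10^(54.3/10) + 10^(59.4/10) + 10^(56.5/10)) = 62.92 dB SPL.
Excess over the loudest (59.4 dB): 62.92 − 59.4 = 3.5 dB.

3.5 dB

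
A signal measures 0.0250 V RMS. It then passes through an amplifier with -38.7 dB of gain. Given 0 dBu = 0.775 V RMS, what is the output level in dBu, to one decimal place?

Input level: 20·log₁₀(0.0250/0.775) = -29.83 dBu.
Output: -29.83 − 38.7 = -68.5 dBu.

-68.5 dBu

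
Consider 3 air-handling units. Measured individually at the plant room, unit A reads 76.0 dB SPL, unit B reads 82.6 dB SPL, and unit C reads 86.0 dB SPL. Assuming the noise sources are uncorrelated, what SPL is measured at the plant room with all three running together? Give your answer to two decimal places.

Uncorrelated sources add in intensity (power), not in dB.
L_total = 10·log₁₀(10^(76.0/10) + 10^(82.6/10) + 10^(86.0/10)) = 10·log₁₀(619900000) = 87.92 dB SPL.

87.92 dB SPL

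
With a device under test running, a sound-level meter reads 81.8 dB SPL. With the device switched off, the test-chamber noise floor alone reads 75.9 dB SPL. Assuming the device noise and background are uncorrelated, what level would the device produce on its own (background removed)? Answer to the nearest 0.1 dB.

80.5 dB SPL

Background correction is a power subtraction:
L_src = 10·log₁₀(10^(81.8/10) − 10^(75.9/10)) = 10·log₁₀(112500000) = 80.5 dB SPL.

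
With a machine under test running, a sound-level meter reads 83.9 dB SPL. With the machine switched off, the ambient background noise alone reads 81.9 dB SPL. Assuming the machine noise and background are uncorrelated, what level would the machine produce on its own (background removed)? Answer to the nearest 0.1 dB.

79.6 dB SPL

Remove the background by subtracting linear intensities:
L_src = 10·log₁₀(10^(83.9/10) − 10^(81.9/10)) = 10·log₁₀(90590000) = 79.6 dB SPL.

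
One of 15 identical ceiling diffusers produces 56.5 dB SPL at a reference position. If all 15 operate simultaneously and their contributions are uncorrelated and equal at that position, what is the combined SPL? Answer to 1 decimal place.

68.3 dB SPL

15 equal incoherent sources raise the level by 10·log₁₀(15) = 11.76 dB.
L_total = 56.5 + 11.76 = 68.3 dB SPL.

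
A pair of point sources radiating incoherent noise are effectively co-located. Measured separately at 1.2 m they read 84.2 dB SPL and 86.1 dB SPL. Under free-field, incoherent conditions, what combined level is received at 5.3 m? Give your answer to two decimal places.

Combined at 1.2 m: 10·log₁₀(10^(84.2/10)+10^(86.1/10)) = 88.263 dB SPL.
Then apply −20·log₁₀(5.3/1.2) = -12.902 dB → 75.36 dB SPL.

75.36 dB SPL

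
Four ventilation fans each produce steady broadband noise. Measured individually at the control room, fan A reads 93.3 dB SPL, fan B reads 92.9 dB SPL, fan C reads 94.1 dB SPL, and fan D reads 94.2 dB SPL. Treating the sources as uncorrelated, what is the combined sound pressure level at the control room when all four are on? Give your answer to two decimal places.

Add the sources as powers (linear), then convert back to dB:
L_total = 10·log₁₀(10^(93.3/10) + 10^(92.9/10) + 10^(94.1/10) + 10^(94.2/10)) = 10·log₁₀(9288000000) = 99.68 dB SPL.

99.68 dB SPL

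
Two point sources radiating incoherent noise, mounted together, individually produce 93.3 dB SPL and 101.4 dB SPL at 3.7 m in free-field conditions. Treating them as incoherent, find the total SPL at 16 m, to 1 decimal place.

89.3 dB SPL

Combined at 3.7 m: 10·log₁₀(10^(93.3/10)+10^(101.4/10)) = 102.03 dB SPL.
Then apply −20·log₁₀(16/3.7) = -12.72 dB → 89.3 dB SPL.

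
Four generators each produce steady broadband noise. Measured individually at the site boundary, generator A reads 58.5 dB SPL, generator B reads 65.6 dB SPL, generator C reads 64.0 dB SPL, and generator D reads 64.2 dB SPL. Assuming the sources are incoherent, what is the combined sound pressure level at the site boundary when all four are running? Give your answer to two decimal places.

69.77 dB SPL

Incoherent sources sum as intensities:
L_total = 10·log₁₀(10^(58.5/10) + 10^(65.6/10) + 10^(64.0/10) + 10^(64.2/10)) = 10·log₁₀(9481000) = 69.77 dB SPL.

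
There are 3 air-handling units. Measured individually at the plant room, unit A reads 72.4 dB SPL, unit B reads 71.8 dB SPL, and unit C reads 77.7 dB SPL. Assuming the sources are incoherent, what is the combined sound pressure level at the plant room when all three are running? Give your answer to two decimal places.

79.61 dB SPL

Uncorrelated sources add in intensity (power), not in dB.
L_total = 10·log₁₀(10^(72.4/10) + 10^(71.8/10) + 10^(77.7/10)) = 10·log₁₀(91400000) = 79.61 dB SPL.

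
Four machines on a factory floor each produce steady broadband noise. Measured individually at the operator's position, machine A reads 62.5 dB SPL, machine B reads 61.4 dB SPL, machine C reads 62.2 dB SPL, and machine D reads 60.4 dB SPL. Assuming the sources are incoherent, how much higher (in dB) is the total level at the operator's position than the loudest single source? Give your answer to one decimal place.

5.2 dB

Add the sources as powers (linear), then convert back to dB:
L_total = 10·log₁₀(10^(62.5/10) + 10^(61.4/10) + 10^(62.2/10) + 10^(60.4/10)) = 67.72 dB SPL.
Excess over the loudest (62.5 dB): 67.72 − 62.5 = 5.2 dB.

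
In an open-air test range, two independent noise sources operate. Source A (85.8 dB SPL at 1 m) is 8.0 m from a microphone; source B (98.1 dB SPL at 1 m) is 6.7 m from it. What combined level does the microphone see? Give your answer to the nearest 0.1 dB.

81.8 dB SPL

At the listener: L_A = 85.8 − 20·log₁₀(8.0) = 67.74 dB; L_B = 98.1 − 20·log₁₀(6.7) = 81.58 dB.
Combined: 10·log₁₀(10^(67.74/10)+10^(81.58/10)) = 81.8 dB SPL.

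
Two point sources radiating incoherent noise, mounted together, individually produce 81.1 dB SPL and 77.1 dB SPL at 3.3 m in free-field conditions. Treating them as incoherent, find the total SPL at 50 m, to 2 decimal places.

Combined at 3.3 m: 10·log₁₀(10^(81.1/10)+10^(77.1/10)) = 82.555 dB SPL.
Then apply −20·log₁₀(50/3.3) = -23.609 dB → 58.95 dB SPL.

58.95 dB SPL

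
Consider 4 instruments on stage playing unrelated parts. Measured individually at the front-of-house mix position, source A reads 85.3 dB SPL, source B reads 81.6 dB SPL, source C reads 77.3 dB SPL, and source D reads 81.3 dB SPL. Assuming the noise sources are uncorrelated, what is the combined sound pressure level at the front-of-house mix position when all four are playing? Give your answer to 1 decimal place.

Incoherent sources sum as intensities:
L_total = 10·log₁₀(10^(85.3/10) + 10^(81.6/10) + 10^(77.3/10) + 10^(81.3/10)) = 10·log₁₀(672000000) = 88.3 dB SPL.

88.3 dB SPL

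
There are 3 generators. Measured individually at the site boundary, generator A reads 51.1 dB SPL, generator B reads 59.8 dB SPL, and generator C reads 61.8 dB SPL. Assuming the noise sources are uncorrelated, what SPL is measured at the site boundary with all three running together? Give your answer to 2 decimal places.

64.15 dB SPL

Incoherent sources sum as intensities:
L_total = 10·log₁₀(10^(51.1/10) + 10^(59.8/10) + 10^(61.8/10)) = 10·log₁₀(2597000) = 64.15 dB SPL.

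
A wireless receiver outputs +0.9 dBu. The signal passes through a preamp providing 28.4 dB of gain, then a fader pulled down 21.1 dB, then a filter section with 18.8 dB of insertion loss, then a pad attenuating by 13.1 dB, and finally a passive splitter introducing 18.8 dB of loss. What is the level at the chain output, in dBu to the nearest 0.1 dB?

-42.5 dBu

Cascaded gains and losses add directly in dB.
+0.9 + 28.4 − 21.1 − 18.8 − 13.1 − 18.8 = -42.5 dBu.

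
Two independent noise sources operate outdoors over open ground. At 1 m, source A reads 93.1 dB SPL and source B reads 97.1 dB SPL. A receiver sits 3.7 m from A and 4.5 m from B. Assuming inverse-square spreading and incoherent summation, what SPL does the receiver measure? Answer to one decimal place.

86.0 dB SPL

At the listener: L_A = 93.1 − 20·log₁₀(3.7) = 81.74 dB; L_B = 97.1 − 20·log₁₀(4.5) = 84.04 dB.
Combined: 10·log₁₀(10^(81.74/10)+10^(84.04/10)) = 86.0 dB SPL.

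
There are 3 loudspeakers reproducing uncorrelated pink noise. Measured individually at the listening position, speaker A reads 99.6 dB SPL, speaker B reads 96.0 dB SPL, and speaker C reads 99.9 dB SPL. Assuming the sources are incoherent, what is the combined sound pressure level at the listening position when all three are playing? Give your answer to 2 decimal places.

103.59 dB SPL

Incoherent sources sum as intensities:
L_total = 10·log₁₀(10^(99.6/10) + 10^(96.0/10) + 10^(99.9/10)) = 10·log₁₀(22874000000) = 103.59 dB SPL.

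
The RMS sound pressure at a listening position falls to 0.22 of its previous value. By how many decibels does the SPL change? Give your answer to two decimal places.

-13.15 dB

Sound pressure is an amplitude quantity: ΔL = 20·log₁₀(p₂/p₁).
20·log₁₀(0.22) = -13.15 dB.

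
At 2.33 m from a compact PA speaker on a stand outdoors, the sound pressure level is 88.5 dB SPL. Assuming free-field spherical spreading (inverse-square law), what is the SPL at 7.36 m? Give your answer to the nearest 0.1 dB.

Free-field point source: level drops by 20·log₁₀ of the distance ratio.
ΔL = −20·log₁₀(7.36/2.33) = -9.99 dB, so L₂ = 88.5 + (-9.99) = 78.5 dB SPL.

78.5 dB SPL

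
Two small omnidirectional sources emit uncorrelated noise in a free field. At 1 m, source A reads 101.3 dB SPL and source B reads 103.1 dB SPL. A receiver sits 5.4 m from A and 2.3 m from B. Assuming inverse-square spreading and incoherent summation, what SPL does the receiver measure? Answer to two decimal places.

At the listener: L_A = 101.3 − 20·log₁₀(5.4) = 86.652 dB; L_B = 103.1 − 20·log₁₀(2.3) = 95.865 dB.
Combined: 10·log₁₀(10^(86.652/10)+10^(95.865/10)) = 96.36 dB SPL.

96.36 dB SPL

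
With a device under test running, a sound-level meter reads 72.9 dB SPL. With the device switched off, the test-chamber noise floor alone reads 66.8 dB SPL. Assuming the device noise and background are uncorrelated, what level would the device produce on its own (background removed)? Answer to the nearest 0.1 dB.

Remove the background by subtracting linear intensities:
L_src = 10·log₁₀(10^(72.9/10) − 10^(66.8/10)) = 10·log₁₀(14710000) = 71.7 dB SPL.

71.7 dB SPL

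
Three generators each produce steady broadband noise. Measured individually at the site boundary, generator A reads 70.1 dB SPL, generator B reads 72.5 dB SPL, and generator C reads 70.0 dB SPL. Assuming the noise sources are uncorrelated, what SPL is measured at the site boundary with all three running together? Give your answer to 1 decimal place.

75.8 dB SPL

Uncorrelated sources add in intensity (power), not in dB.
L_total = 10·log₁₀(10^(70.1/10) + 10^(72.5/10) + 10^(70.0/10)) = 10·log₁₀(38020000) = 75.8 dB SPL.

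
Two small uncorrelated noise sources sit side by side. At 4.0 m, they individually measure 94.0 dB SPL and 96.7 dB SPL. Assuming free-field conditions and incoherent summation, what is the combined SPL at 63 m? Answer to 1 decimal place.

74.6 dB SPL

Combined at 4.0 m: 10·log₁₀(10^(94.0/10)+10^(96.7/10)) = 98.57 dB SPL.
Then apply −20·log₁₀(63/4.0) = -23.95 dB → 74.6 dB SPL.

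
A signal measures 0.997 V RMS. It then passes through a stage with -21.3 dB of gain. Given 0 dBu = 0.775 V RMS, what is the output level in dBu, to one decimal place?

-19.1 dBu

Input level: 20·log₁₀(0.997/0.775) = 2.19 dBu.
Output: 2.19 − 21.3 = -19.1 dBu.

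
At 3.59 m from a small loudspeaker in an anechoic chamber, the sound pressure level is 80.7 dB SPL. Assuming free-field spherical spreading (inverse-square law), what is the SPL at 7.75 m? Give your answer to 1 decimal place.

Inverse-square spreading gives ΔL = −20·log₁₀(d₂/d₁).
ΔL = −20·log₁₀(7.75/3.59) = -6.68 dB, so L₂ = 80.7 + (-6.68) = 74.0 dB SPL.

74.0 dB SPL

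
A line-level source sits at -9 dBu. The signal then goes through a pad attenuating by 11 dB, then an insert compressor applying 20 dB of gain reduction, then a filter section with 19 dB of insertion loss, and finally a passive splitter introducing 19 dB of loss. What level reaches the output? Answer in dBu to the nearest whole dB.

-78 dBu

Gain stages sum in dB:
-9 − 11 − 20 − 19 − 19 = -78 dBu.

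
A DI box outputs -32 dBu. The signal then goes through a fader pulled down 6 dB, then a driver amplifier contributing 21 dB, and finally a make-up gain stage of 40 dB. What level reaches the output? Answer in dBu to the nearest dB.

+23 dBu

Cascaded gains and losses add directly in dB.
-32 − 6 + 21 + 40 = +23 dBu.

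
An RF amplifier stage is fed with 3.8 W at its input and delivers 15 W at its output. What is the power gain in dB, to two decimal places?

5.96 dB

For a power ratio, dB = 10·log₁₀(P₂/P₁).
10·log₁₀(15/3.8) = 10·log₁₀(3.947) = 5.96 dB.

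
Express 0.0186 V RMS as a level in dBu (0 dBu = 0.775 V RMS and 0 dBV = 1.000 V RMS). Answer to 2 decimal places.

-32.40 dBu

dBu = 20·log₁₀(V / 0.775 V).
20·log₁₀(0.0186/0.775) = -32.40 dBu.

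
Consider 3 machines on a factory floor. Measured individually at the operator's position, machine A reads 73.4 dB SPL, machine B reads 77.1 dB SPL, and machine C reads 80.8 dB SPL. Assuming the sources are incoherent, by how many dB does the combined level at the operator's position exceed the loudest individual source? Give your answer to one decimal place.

2.1 dB

Add the sources as powers (linear), then convert back to dB:
L_total = 10·log₁₀(10^(73.4/10) + 10^(77.1/10) + 10^(80.8/10)) = 82.86 dB SPL.
Excess over the loudest (80.8 dB): 82.86 − 80.8 = 2.1 dB.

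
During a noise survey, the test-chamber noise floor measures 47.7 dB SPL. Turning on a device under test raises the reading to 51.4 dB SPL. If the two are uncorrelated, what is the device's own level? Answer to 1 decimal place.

49.0 dB SPL

Remove the background by subtracting linear intensities:
L_src = 10·log₁₀(10^(51.4/10) − 10^(47.7/10)) = 10·log₁₀(79150) = 49.0 dB SPL.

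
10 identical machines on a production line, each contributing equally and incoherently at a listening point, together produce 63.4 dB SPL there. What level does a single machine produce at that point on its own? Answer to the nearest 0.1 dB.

53.4 dB SPL

10 equal incoherent sources add 10·log₁₀(10) = 10.00 dB over one source.
L_one = 63.4 − 10.00 = 53.4 dB SPL.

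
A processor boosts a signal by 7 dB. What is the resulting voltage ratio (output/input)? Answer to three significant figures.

Voltage ratio = 10^(dB/20).
10^(7/20) = 10^(0.3500) = 2.24.

2.24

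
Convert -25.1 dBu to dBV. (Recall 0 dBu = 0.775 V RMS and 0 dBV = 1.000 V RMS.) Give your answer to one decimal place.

-27.3 dBV

The offset between the scales is 20·log₁₀(0.775/1.000) = −2.214 dB.
So dBV = -25.1 − 2.214 = -27.3 dBV.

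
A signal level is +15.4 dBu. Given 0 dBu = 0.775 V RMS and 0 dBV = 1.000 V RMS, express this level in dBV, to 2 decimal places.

The offset between the scales is 20·log₁₀(0.775/1.000) = −2.214 dB.
So dBV = +15.4 − 2.214 = +13.19 dBV.

+13.19 dBV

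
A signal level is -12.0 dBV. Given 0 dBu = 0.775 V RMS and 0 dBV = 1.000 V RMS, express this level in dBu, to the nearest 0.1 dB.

The offset between the scales is 20·log₁₀(0.775/1.000) = −2.214 dB.
So dBu = -12.0 + 2.214 = -9.8 dBu.

-9.8 dBu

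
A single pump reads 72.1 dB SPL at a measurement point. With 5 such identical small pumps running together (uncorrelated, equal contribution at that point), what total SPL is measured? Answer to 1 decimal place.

5 equal incoherent sources raise the level by 10·log₁₀(5) = 6.99 dB.
L_total = 72.1 + 6.99 = 79.1 dB SPL.

79.1 dB SPL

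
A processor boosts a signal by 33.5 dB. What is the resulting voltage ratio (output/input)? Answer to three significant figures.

Voltage ratio = 10^(dB/20).
10^(33.5/20) = 10^(1.675) = 47.3.

47.3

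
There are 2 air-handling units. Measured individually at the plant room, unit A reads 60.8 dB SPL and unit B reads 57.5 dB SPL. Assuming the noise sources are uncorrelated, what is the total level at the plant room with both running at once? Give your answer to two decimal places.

62.47 dB SPL

Incoherent sources sum as intensities:
L_total = 10·log₁₀(10^(60.8/10) + 10^(57.5/10)) = 10·log₁₀(1765000) = 62.47 dB SPL.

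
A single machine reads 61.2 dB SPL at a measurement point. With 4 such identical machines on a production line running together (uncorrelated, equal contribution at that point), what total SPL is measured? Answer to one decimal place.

67.2 dB SPL

4 equal incoherent sources raise the level by 10·log₁₀(4) = 6.02 dB.
L_total = 61.2 + 6.02 = 67.2 dB SPL.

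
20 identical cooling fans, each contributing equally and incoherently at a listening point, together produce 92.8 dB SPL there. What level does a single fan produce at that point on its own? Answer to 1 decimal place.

79.8 dB SPL

20 equal incoherent sources add 10·log₁₀(20) = 13.01 dB over one source.
L_one = 92.8 − 13.01 = 79.8 dB SPL.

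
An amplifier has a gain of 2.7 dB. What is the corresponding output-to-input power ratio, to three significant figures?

1.86

Power ratio = 10^(dB/10).
10^(2.7/10) = 10^(0.2700) = 1.86.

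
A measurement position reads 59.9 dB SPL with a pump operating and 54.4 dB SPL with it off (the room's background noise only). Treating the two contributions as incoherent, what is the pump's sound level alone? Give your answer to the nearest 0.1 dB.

Subtract intensities: L_src = 10·log₁₀(10^(L_total/10) − 10^(L_bg/10)).
L_src = 10·log₁₀(10^(59.9/10) − 10^(54.4/10)) = 10·log₁₀(701800) = 58.5 dB SPL.

58.5 dB SPL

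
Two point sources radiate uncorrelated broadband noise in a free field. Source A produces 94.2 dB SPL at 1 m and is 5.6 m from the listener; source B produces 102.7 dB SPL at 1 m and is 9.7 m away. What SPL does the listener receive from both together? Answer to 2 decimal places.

At the listener: L_A = 94.2 − 20·log₁₀(5.6) = 79.236 dB; L_B = 102.7 − 20·log₁₀(9.7) = 82.965 dB.
Combined: 10·log₁₀(10^(79.236/10)+10^(82.965/10)) = 84.50 dB SPL.

84.50 dB SPL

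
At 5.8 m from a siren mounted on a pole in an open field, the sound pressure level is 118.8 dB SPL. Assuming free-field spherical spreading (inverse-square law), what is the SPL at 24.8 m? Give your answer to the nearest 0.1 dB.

Free-field point source: level drops by 20·log₁₀ of the distance ratio.
ΔL = −20·log₁₀(24.8/5.8) = -12.62 dB, so L₂ = 118.8 + (-12.62) = 106.2 dB SPL.

106.2 dB SPL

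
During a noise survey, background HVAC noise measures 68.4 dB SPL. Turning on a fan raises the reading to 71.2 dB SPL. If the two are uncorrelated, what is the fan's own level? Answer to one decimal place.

Background correction is a power subtraction:
L_src = 10·log₁₀(10^(71.2/10) − 10^(68.4/10)) = 10·log₁₀(6264000) = 68.0 dB SPL.

68.0 dB SPL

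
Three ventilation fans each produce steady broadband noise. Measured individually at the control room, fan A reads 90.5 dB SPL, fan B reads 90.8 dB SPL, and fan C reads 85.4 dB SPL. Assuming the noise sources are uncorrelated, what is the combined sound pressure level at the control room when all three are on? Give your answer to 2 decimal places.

94.27 dB SPL

Incoherent sources sum as intensities:
L_total = 10·log₁₀(10^(90.5/10) + 10^(90.8/10) + 10^(85.4/10)) = 10·log₁₀(2671000000) = 94.27 dB SPL.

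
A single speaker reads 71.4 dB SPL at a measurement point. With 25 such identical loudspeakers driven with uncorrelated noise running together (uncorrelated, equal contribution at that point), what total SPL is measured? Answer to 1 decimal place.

25 equal incoherent sources raise the level by 10·log₁₀(25) = 13.98 dB.
L_total = 71.4 + 13.98 = 85.4 dB SPL.

85.4 dB SPL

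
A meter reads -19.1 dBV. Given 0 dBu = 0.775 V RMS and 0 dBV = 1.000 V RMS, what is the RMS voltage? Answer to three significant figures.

0.111 V

V = 1.000 V × 10^(-19.1/20).
= 1.000 × 0.1109 = 0.111 V.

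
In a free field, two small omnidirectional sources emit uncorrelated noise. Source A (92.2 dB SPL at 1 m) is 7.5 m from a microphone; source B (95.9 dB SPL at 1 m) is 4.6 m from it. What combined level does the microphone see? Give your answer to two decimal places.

83.29 dB SPL

At the listener: L_A = 92.2 − 20·log₁₀(7.5) = 74.699 dB; L_B = 95.9 − 20·log₁₀(4.6) = 82.645 dB.
Combined: 10·log₁₀(10^(74.699/10)+10^(82.645/10)) = 83.29 dB SPL.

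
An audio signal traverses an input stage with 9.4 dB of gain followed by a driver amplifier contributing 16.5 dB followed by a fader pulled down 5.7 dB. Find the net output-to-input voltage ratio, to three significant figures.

10.2

Net gain = 9.4 + 16.5 + (−5.7) = 20.2 dB.
Voltage ratio = 10^(20.2/20) = 10.2.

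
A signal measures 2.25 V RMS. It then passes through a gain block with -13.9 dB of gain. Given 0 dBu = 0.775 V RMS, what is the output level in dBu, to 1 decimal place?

Input level: 20·log₁₀(2.25/0.775) = 9.26 dBu.
Output: 9.26 − 13.9 = -4.6 dBu.

-4.6 dBu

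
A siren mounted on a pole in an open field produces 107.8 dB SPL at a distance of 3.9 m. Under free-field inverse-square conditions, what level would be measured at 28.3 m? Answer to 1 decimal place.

For a point source in a free field, ΔL = −20·log₁₀(d₂/d₁).
ΔL = −20·log₁₀(28.3/3.9) = -17.21 dB, so L₂ = 107.8 + (-17.21) = 90.6 dB SPL.

90.6 dB SPL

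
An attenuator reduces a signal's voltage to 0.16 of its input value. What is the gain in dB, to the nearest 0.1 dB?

Voltage ratio → dB uses the 20·log₁₀ form:
20·log₁₀(0.16) = -15.9 dB.

-15.9 dB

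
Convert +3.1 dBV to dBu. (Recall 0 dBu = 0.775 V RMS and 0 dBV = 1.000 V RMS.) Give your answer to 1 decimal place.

+5.3 dBu

The offset between the scales is 20·log₁₀(0.775/1.000) = −2.214 dB.
So dBu = +3.1 + 2.214 = +5.3 dBu.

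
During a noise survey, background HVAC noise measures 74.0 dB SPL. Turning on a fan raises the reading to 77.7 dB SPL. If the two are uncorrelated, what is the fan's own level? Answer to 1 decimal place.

Subtract intensities: L_src = 10·log₁₀(10^(L_total/10) − 10^(L_bg/10)).
L_src = 10·log₁₀(10^(77.7/10) − 10^(74.0/10)) = 10·log₁₀(33770000) = 75.3 dB SPL.

75.3 dB SPL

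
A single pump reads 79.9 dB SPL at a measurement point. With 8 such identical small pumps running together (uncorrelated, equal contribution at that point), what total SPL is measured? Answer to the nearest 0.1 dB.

8 equal incoherent sources raise the level by 10·log₁₀(8) = 9.03 dB.
L_total = 79.9 + 9.03 = 88.9 dB SPL.

88.9 dB SPL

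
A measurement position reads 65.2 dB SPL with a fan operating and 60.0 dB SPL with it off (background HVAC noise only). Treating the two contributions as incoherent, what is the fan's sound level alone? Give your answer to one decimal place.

63.6 dB SPL

Subtract intensities: L_src = 10·log₁₀(10^(L_total/10) − 10^(L_bg/10)).
L_src = 10·log₁₀(10^(65.2/10) − 10^(60.0/10)) = 10·log₁₀(2311000) = 63.6 dB SPL.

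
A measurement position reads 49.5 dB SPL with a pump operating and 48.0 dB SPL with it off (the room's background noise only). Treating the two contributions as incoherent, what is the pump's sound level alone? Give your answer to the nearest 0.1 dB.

Background correction is a power subtraction:
L_src = 10·log₁₀(10^(49.5/10) − 10^(48.0/10)) = 10·log₁₀(26030) = 44.2 dB SPL.

44.2 dB SPL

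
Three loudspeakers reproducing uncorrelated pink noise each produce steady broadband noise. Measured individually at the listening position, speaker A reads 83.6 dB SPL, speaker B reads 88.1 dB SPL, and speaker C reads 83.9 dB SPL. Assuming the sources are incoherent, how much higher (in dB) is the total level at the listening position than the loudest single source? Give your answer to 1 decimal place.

2.4 dB

Add the sources as powers (linear), then convert back to dB:
L_total = 10·log₁₀(10^(83.6/10) + 10^(88.1/10) + 10^(83.9/10)) = 90.49 dB SPL.
Excess over the loudest (88.1 dB): 90.49 − 88.1 = 2.4 dB.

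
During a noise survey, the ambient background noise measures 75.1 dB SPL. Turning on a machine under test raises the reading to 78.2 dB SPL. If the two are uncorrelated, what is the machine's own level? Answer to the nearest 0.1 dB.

75.3 dB SPL

Subtract intensities: L_src = 10·log₁₀(10^(L_total/10) − 10^(L_bg/10)).
L_src = 10·log₁₀(10^(78.2/10) − 10^(75.1/10)) = 10·log₁₀(33710000) = 75.3 dB SPL.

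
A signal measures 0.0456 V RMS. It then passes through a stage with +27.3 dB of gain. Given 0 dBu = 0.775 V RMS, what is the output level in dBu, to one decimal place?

+2.7 dBu

Input level: 20·log₁₀(0.0456/0.775) = -24.61 dBu.
Output: -24.61 + 27.3 = +2.7 dBu.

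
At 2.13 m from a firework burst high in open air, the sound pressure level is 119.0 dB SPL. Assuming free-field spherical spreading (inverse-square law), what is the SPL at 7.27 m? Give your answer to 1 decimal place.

Inverse-square spreading gives ΔL = −20·log₁₀(d₂/d₁).
ΔL = −20·log₁₀(7.27/2.13) = -10.66 dB, so L₂ = 119.0 + (-10.66) = 108.3 dB SPL.

108.3 dB SPL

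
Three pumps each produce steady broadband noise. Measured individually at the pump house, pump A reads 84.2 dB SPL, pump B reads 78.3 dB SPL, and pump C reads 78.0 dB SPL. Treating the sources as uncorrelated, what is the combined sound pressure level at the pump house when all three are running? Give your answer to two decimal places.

85.95 dB SPL

Add the sources as powers (linear), then convert back to dB:
L_total = 10·log₁₀(10^(84.2/10) + 10^(78.3/10) + 10^(78.0/10)) = 10·log₁₀(393700000) = 85.95 dB SPL.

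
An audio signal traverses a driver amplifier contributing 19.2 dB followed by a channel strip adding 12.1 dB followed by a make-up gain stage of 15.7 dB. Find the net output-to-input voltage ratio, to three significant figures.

224

Net gain = 19.2 + 12.1 + 15.7 = 47.0 dB.
Voltage ratio = 10^(47.0/20) = 224.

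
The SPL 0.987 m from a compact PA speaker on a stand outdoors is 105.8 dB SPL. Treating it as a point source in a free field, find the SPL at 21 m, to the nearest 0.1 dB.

For a point source in a free field, ΔL = −20·log₁₀(d₂/d₁).
ΔL = −20·log₁₀(21/0.987) = -26.56 dB, so L₂ = 105.8 + (-26.56) = 79.2 dB SPL.

79.2 dB SPL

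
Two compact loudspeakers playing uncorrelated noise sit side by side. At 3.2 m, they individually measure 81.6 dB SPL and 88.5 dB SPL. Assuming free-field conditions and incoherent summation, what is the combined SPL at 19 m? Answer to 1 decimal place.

73.8 dB SPL

Combined at 3.2 m: 10·log₁₀(10^(81.6/10)+10^(88.5/10)) = 89.31 dB SPL.
Then apply −20·log₁₀(19/3.2) = -15.47 dB → 73.8 dB SPL.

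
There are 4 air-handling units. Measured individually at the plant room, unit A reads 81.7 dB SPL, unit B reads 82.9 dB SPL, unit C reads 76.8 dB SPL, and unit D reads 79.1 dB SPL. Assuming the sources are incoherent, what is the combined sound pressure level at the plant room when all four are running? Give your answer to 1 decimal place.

Add the sources as powers (linear), then convert back to dB:
L_total = 10·log₁₀(10^(81.7/10) + 10^(82.9/10) + 10^(76.8/10) + 10^(79.1/10)) = 10·log₁₀(472000000) = 86.7 dB SPL.

86.7 dB SPL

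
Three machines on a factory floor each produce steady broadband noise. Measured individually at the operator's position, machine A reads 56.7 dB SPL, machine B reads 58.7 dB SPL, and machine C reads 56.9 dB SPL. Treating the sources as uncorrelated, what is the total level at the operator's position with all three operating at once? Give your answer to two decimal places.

Incoherent sources sum as intensities:
L_total = 10·log₁₀(10^(56.7/10) + 10^(58.7/10) + 10^(56.9/10)) = 10·log₁₀(1699000) = 62.30 dB SPL.

62.30 dB SPL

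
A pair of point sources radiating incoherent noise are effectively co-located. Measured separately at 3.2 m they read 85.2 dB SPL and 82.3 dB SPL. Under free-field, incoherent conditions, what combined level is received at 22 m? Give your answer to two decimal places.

70.25 dB SPL

Combined at 3.2 m: 10·log₁₀(10^(85.2/10)+10^(82.3/10)) = 86.998 dB SPL.
Then apply −20·log₁₀(22/3.2) = -16.745 dB → 70.25 dB SPL.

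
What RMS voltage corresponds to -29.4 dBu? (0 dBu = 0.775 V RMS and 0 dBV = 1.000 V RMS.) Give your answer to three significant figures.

V = 0.775 V × 10^(-29.4/20).
= 0.775 × 0.03388 = 0.0263 V.

0.0263 V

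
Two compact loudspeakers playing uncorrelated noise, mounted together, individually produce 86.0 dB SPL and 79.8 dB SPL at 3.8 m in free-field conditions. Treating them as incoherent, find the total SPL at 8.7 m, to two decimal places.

79.74 dB SPL

Combined at 3.8 m: 10·log₁₀(10^(86.0/10)+10^(79.8/10)) = 86.934 dB SPL.
Then apply −20·log₁₀(8.7/3.8) = -7.195 dB → 79.74 dB SPL.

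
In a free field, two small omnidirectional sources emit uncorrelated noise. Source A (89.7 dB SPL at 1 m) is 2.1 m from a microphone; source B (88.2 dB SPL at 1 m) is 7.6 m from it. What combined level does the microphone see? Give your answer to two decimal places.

At the listener: L_A = 89.7 − 20·log₁₀(2.1) = 83.256 dB; L_B = 88.2 − 20·log₁₀(7.6) = 70.584 dB.
Combined: 10·log₁₀(10^(83.256/10)+10^(70.584/10)) = 83.48 dB SPL.

83.48 dB SPL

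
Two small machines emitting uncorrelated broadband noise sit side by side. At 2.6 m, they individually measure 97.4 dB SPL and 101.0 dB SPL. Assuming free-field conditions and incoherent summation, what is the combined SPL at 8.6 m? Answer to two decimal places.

92.18 dB SPL

Combined at 2.6 m: 10·log₁₀(10^(97.4/10)+10^(101.0/10)) = 102.573 dB SPL.
Then apply −20·log₁₀(8.6/2.6) = -10.391 dB → 92.18 dB SPL.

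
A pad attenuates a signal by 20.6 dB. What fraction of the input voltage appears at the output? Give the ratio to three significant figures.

0.0933

Voltage ratio = 10^(dB/20).
10^(-20.6/20) = 10^(-1.030) = 0.0933.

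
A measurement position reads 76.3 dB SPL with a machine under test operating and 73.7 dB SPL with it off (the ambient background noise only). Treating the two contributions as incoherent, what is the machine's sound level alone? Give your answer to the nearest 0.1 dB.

Background correction is a power subtraction:
L_src = 10·log₁₀(10^(76.3/10) − 10^(73.7/10)) = 10·log₁₀(19220000) = 72.8 dB SPL.

72.8 dB SPL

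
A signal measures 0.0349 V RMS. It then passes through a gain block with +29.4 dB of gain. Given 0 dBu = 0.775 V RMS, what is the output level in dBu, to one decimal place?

Input level: 20·log₁₀(0.0349/0.775) = -26.93 dBu.
Output: -26.93 + 29.4 = +2.5 dBu.

+2.5 dBu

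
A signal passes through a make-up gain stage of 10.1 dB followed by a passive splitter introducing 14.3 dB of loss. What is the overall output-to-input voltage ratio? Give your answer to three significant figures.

Net gain = 10.1 + (−14.3) = -4.2 dB.
Voltage ratio = 10^(-4.2/20) = 0.617.

0.617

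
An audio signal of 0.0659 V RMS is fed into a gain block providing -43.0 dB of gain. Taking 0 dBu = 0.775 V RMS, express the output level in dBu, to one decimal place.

-64.4 dBu

Input level: 20·log₁₀(0.0659/0.775) = -21.41 dBu.
Output: -21.41 − 43.0 = -64.4 dBu.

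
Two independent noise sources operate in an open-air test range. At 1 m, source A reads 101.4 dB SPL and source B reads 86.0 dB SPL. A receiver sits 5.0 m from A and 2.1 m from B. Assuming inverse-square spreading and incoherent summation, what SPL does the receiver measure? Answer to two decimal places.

88.08 dB SPL

At the listener: L_A = 101.4 − 20·log₁₀(5.0) = 87.421 dB; L_B = 86.0 − 20·log₁₀(2.1) = 79.556 dB.
Combined: 10·log₁₀(10^(87.421/10)+10^(79.556/10)) = 88.08 dB SPL.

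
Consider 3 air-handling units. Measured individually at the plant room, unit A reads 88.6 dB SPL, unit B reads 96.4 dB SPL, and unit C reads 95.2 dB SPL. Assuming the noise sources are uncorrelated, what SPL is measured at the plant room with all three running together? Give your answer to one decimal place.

Uncorrelated sources add in intensity (power), not in dB.
L_total = 10·log₁₀(10^(88.6/10) + 10^(96.4/10) + 10^(95.2/10)) = 10·log₁₀(8401000000) = 99.2 dB SPL.

99.2 dB SPL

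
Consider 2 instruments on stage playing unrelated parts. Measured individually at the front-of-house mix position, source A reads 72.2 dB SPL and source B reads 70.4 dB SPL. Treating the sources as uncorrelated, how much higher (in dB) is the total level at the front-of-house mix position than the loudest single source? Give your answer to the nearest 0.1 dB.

2.2 dB

Uncorrelated sources add in intensity (power), not in dB.
L_total = 10·log₁₀(10^(72.2/10) + 10^(70.4/10)) = 74.40 dB SPL.
Excess over the loudest (72.2 dB): 74.40 − 72.2 = 2.2 dB.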